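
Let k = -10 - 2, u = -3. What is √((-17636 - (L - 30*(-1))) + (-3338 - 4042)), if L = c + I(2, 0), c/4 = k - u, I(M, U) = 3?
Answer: I*√25013 ≈ 158.16*I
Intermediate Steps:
k = -12
c = -36 (c = 4*(-12 - 1*(-3)) = 4*(-12 + 3) = 4*(-9) = -36)
L = -33 (L = -36 + 3 = -33)
√((-17636 - (L - 30*(-1))) + (-3338 - 4042)) = √((-17636 - (-33 - 30*(-1))) + (-3338 - 4042)) = √((-17636 - (-33 + 30)) - 7380) = √((-17636 - 1*(-3)) - 7380) = √((-17636 + 3) - 7380) = √(-17633 - 7380) = √(-25013) = I*√25013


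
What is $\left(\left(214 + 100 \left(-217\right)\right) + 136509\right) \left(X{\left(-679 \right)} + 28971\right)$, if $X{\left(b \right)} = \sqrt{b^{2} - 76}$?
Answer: $3332331333 + 115023 \sqrt{460965} \approx 3.4104 \cdot 10^{9}$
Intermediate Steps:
$X{\left(b \right)} = \sqrt{-76 + b^{2}}$
$\left(\left(214 + 100 \left(-217\right)\right) + 136509\right) \left(X{\left(-679 \right)} + 28971\right) = \left(\left(214 + 100 \left(-217\right)\right) + 136509\right) \left(\sqrt{-76 + \left(-679\right)^{2}} + 28971\right) = \left(\left(214 - 21700\right) + 136509\right) \left(\sqrt{-76 + 461041} + 28971\right) = \left(-21486 + 136509\right) \left(\sqrt{460965} + 28971\right) = 115023 \left(28971 + \sqrt{460965}\right) = 3332331333 + 115023 \sqrt{460965}$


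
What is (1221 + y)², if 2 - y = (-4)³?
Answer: 1656369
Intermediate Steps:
y = 66 (y = 2 - 1*(-4)³ = 2 - 1*(-64) = 2 + 64 = 66)
(1221 + y)² = (1221 + 66)² = 1287² = 1656369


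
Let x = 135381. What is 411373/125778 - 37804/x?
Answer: 5659686289/1891994602 ≈ 2.9914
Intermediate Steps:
411373/125778 - 37804/x = 411373/125778 - 37804/135381 = 5659686289/1891994602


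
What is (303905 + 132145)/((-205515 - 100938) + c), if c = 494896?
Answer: 436050/188443 ≈ 2.3140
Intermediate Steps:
(303905 + 132145)/((-205515 - 100938) + c) = (303905 + 132145)/((-205515 - 100938) + 494896) = 436050/(-306453 + 494896) = 436050/188443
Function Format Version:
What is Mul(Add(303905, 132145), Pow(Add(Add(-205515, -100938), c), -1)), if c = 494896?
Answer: Rational(436050, 188443) ≈ 2.3140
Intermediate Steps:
Mul(Add(303905, 132145), Pow(Add(Add(-205515, -100938), c), -1)) = Mul(Add(303905, 132145), Pow(Add(Add(-205515, -100938), 494896), -1)) = Mul(436050, Pow(Add(-306453, 494896), -1)) = Mul(436050, Pow(188443, -1)) = Mul(436050, Rational(1, 188443)) = Rational(436050, 188443)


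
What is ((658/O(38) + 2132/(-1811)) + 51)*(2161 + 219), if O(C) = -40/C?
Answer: -2479548498/1811 ≈ -1.3692e+6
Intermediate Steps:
((658/O(38) + 2132/(-1811)) + 51)*(2161 + 219) = ((658/((-40/38)) + 2132/(-1811)) + 51)*(2161 + 219) = ((658/((-40*1/38)) + 2132*(-1/1811)) + 51)*2380 = ((658/(-20/19) - 2132/1811) + 51)*2380 = ((658*(-19/20) - 2132/1811) + 51)*2380 = ((-6251/10 - 2132/1811) + 51)*2380 = (-11341881/18110 + 51)*2380 = -10418271/18110*2380 = -2479548498/1811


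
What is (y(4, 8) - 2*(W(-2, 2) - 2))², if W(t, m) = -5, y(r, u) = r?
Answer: 324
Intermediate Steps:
(y(4, 8) - 2*(W(-2, 2) - 2))² = (4 - 2*(-5 - 2))² = (4 - 2*(-7))² = (4 + 14)² = 18² = 324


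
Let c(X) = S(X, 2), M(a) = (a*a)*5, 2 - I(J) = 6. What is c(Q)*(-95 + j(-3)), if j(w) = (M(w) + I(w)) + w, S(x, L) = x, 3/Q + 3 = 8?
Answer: -171/5 ≈ -34.200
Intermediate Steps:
Q = ⅗ (Q = 3/(-3 + 8) = 3/5 = 3*(⅕) = ⅗ ≈ 0.60000)
I(J) = -4 (I(J) = 2 - 1*6 = 2 - 6 = -4)
M(a) = 5*a² (M(a) = a²*5 = 5*a²)
j(w) = -4 + w + 5*w² (j(w) = (5*w² - 4) + w = (-4 + 5*w²) + w = -4 + w + 5*w²)
c(X) = X
c(Q)*(-95 + j(-3)) = 3*(-95 + (-4 - 3 + 5*(-3)²))/5 = 3*(-95 + (-4 - 3 + 5*9))/5 = 3*(-95 + (-4 - 3 + 45))/5 = 3*(-95 + 38)/5 = (⅗)*(-57) = -171/5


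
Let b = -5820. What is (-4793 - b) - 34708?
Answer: -33681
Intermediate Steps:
(-4793 - b) - 34708 = (-4793 - 1*(-5820)) - 34708 = (-4793 + 5820) - 34708 = 1027 - 34708 = -33681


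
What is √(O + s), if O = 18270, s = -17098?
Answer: 2*√293 ≈ 34.234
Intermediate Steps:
√(O + s) = √(18270 - 17098) = √1172 = 2*√293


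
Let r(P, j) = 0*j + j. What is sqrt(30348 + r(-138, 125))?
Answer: sqrt(30473) ≈ 174.57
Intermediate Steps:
r(P, j) = j (r(P, j) = 0 + j = j)
sqrt(30348 + r(-138, 125)) = sqrt(30348 + 125) = sqrt(30473)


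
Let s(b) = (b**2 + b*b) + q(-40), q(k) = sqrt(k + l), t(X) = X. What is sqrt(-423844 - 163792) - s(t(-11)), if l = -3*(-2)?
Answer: -242 - I*sqrt(34) + 2*I*sqrt(146909) ≈ -242.0 + 760.74*I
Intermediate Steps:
l = 6
q(k) = sqrt(6 + k) (q(k) = sqrt(k + 6) = sqrt(6 + k))
s(b) = 2*b**2 + I*sqrt(34) (s(b) = (b**2 + b*b) + sqrt(6 - 40) = (b**2 + b**2) + sqrt(-34) = 2*b**2 + I*sqrt(34))
sqrt(-423844 - 163792) - s(t(-11)) = sqrt(-423844 - 163792) - (2*(-11)**2 + I*sqrt(34)) = sqrt(-587636) - (2*121 + I*sqrt(34)) = 2*I*sqrt(146909) - (242 + I*sqrt(34)) = 2*I*sqrt(146909) + (-242 - I*sqrt(34)) = -242 - I*sqrt(34) + 2*I*sqrt(146909)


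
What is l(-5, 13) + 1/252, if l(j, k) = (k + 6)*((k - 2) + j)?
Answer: 28729/252 ≈ 114.00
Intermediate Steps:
l(j, k) = (6 + k)*(-2 + j + k) (l(j, k) = (6 + k)*((-2 + k) + j) = (6 + k)*(-2 + j + k))
l(-5, 13) + 1/252 = (-12 + 13**2 + 4*13 + 6*(-5) - 5*13) + 1/252 = (-12 + 169 + 52 - 30 - 65) + 1/252 = 114 + 1/252 = 28729/252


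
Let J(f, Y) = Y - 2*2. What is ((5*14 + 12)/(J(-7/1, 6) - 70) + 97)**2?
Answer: 10608049/1156 ≈ 9176.5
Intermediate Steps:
J(f, Y) = -4 + Y (J(f, Y) = Y - 4 = -4 + Y)
((5*14 + 12)/(J(-7/1, 6) - 70) + 97)**2 = ((5*14 + 12)/((-4 + 6) - 70) + 97)**2 = ((70 + 12)/(2 - 70) + 97)**2 = (82/(-68) + 97)**2 = (82*(-1/68) + 97)**2 = (-41/34 + 97)**2 = (3257/34)**2 = 10608049/1156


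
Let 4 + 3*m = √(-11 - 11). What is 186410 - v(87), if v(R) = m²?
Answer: 559232/3 + 8*I*√22/9 ≈ 1.8641e+5 + 4.1693*I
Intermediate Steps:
m = -4/3 + I*√22/3 (m = -4/3 + √(-11 - 11)/3 = -4/3 + √(-22)/3 = -4/3 + (I*√22)/3 = -4/3 + I*√22/3 ≈ -1.3333 + 1.5635*I)
v(R) = (-4/3 + I*√22/3)²
186410 - v(87) = 186410 - (4 - I*√22)²/9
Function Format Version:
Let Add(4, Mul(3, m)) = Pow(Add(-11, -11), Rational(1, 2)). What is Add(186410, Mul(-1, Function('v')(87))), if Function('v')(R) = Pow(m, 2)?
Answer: Add(Rational(559232, 3), Mul(Rational(8, 9), I, Pow(22, Rational(1, 2)))) ≈ Add(1.8641e+5, Mul(4.1693, I))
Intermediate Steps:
m = Add(Rational(-4, 3), Mul(Rational(1, 3), I, Pow(22, Rational(1, 2)))) (m = Add(Rational(-4, 3), Mul(Rational(1, 3), Pow(Add(-11, -11), Rational(1, 2)))) = Add(Rational(-4, 3), Mul(Rational(1, 3), Pow(-22, Rational(1, 2)))) = Add(Rational(-4, 3), Mul(Rational(1, 3), Mul(I, Pow(22, Rational(1, 2))))) = Add(Rational(-4, 3), Mul(Rational(1, 3), I, Pow(22, Rational(1, 2)))) ≈ Add(-1.3333, Mul(1.5635, I)))
Function('v')(R) = Pow(Add(Rational(-4, 3), Mul(Rational(1, 3), I, Pow(22, Rational(1, 2)))), 2)
Add(186410, Mul(-1, Function('v')(87))) = Add(186410, Mul(-1, Mul(Rational(1, 9), Pow(Add(4, Mul(-1, I, Pow(22, Rational(1, 2)))), 2)))) = Add(186410, Mul(Rational(-1, 9), Pow(Add(4, Mul(-1, I, Pow(22, Rational(1, 2)))), 2)))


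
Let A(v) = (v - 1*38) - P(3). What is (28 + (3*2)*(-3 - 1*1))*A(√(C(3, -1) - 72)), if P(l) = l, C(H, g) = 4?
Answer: -164 + 8*I*√17 ≈ -164.0 + 32.985*I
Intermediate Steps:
A(v) = -41 + v (A(v) = (v - 1*38) - 1*3 = (v - 38) - 3 = (-38 + v) - 3 = -41 + v)
(28 + (3*2)*(-3 - 1*1))*A(√(C(3, -1) - 72)) = (28 + (3*2)*(-3 - 1*1))*(-41 + √(4 - 72)) = (28 + 6*(-3 - 1))*(-41 + √(-68)) = (28 + 6*(-4))*(-41 + 2*I*√17) = (28 - 24)*(-41 + 2*I*√17) = 4*(-41 + 2*I*√17) = -164 + 8*I*√17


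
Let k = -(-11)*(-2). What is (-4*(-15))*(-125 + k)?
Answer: -8820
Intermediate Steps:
k = -22 (k = -11*2 = -22)
(-4*(-15))*(-125 + k) = (-4*(-15))*(-125 - 22) = 60*(-147) = -8820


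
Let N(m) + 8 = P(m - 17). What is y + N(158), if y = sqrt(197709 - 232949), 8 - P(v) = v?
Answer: -141 + 2*I*sqrt(8810) ≈ -141.0 + 187.72*I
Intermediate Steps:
P(v) = 8 - v
y = 2*I*sqrt(8810) (y = sqrt(-35240) = 2*I*sqrt(8810) ≈ 187.72*I)
N(m) = 17 - m (N(m) = -8 + (8 - (m - 17)) = -8 + (8 - (-17 + m)) = -8 + (8 + (17 - m)) = -8 + (25 - m) = 17 - m)
y + N(158) = 2*I*sqrt(8810) + (17 - 1*158) = 2*I*sqrt(8810) + (17 - 158) = 2*I*sqrt(8810) - 141 = -141 + 2*I*sqrt(8810)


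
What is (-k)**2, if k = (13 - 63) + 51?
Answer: 1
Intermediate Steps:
k = 1 (k = -50 + 51 = 1)
(-k)**2 = (-1*1)**2 = (-1)**2 = 1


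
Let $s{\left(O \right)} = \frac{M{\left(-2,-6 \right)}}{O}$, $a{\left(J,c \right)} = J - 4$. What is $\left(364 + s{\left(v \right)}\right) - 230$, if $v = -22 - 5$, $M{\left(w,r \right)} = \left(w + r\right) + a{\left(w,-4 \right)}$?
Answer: $\frac{3632}{27} \approx 134.52$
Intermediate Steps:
$a{\left(J,c \right)} = -4 + J$ ($a{\left(J,c \right)} = J - 4 = -4 + J$)
$M{\left(w,r \right)} = -4 + r + 2 w$ ($M{\left(w,r \right)} = \left(w + r\right) + \left(-4 + w\right) = \left(r + w\right) + \left(-4 + w\right) = -4 + r + 2 w$)
$v = -27$
$s{\left(O \right)} = - \frac{14}{O}$ ($s{\left(O \right)} = \frac{-4 - 6 + 2 \left(-2\right)}{O} = \frac{-4 - 6 - 4}{O} = - \frac{14}{O}$)
$\left(364 + s{\left(v \right)}\right) - 230 = \left(364 - \frac{14}{-27}\right) - 230 = \left(364 - - \frac{14}{27}\right) - 230 = \left(364 + \frac{14}{27}\right) - 230 = \frac{9842}{27} - 230 = \frac{3632}{27}$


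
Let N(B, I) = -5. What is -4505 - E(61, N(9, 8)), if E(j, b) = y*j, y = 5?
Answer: -4810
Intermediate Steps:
E(j, b) = 5*j
-4505 - E(61, N(9, 8)) = -4505 - 5*61 = -4505 - 1*305 = -4505 - 305 = -4810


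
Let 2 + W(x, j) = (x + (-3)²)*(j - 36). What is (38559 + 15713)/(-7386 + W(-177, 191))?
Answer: -13568/8357 ≈ -1.6235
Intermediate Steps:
W(x, j) = -2 + (-36 + j)*(9 + x) (W(x, j) = -2 + (x + (-3)²)*(j - 36) = -2 + (x + 9)*(-36 + j) = -2 + (9 + x)*(-36 + j) = -2 + (-36 + j)*(9 + x))
(38559 + 15713)/(-7386 + W(-177, 191)) = (38559 + 15713)/(-7386 + (-326 - 36*(-177) + 9*191 + 191*(-177))) = 54272/(-7386 + (-326 + 6372 + 1719 - 33807)) = 54272/(-7386 - 26042) = 54272/(-33428) = 54272*(-1/33428) = -13568/8357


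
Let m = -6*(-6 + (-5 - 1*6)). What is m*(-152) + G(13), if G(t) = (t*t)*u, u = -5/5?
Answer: -15673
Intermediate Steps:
m = 102 (m = -6*(-6 + (-5 - 6)) = -6*(-6 - 11) = -6*(-17) = 102)
u = -1 (u = -5*⅕ = -1)
G(t) = -t² (G(t) = (t*t)*(-1) = t²*(-1) = -t²)
m*(-152) + G(13) = 102*(-152) - 1*13² = -15504 - 1*169 = -15504 - 169 = -15673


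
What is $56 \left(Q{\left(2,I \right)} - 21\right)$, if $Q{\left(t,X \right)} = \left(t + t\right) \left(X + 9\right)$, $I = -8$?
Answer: $-952$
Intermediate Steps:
$Q{\left(t,X \right)} = 2 t \left(9 + X\right)$
$56 \left(Q{\left(2,I \right)} - 21\right) = 56 \left(2 \cdot 2 \left(9 - 8\right) - 21\right) = 56 \left(2 \cdot 2 \cdot 1 - 21\right) = 56 \left(4 - 21\right) = 56 \left(-17\right) = -952$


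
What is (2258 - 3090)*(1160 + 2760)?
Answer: -3261440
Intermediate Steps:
(2258 - 3090)*(1160 + 2760) = -832*3920 = -3261440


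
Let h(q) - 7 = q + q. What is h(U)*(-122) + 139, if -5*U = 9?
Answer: -1379/5 ≈ -275.80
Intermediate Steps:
U = -9/5 (U = -1/5*9 = -9/5 ≈ -1.8000)
h(q) = 7 + 2*q (h(q) = 7 + (q + q) = 7 + 2*q)
h(U)*(-122) + 139 = (7 + 2*(-9/5))*(-122) + 139 = (7 - 18/5)*(-122) + 139 = (17/5)*(-122) + 139 = -2074/5 + 139 = -1379/5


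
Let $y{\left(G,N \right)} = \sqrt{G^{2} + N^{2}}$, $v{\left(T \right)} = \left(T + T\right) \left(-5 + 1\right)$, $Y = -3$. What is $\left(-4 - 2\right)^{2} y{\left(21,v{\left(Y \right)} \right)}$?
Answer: $108 \sqrt{113} \approx 1148.1$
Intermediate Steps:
$v{\left(T \right)} = - 8 T$ ($v{\left(T \right)} = 2 T \left(-4\right) = - 8 T$)
$\left(-4 - 2\right)^{2} y{\left(21,v{\left(Y \right)} \right)} = \left(-4 - 2\right)^{2} \sqrt{21^{2} + \left(\left(-8\right) \left(-3\right)\right)^{2}} = \left(-6\right)^{2} \sqrt{441 + 24^{2}} = 36 \sqrt{441 + 576} = 36 \sqrt{1017} = 36 \cdot 3 \sqrt{113} = 108 \sqrt{113}$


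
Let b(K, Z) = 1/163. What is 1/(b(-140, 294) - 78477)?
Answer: -163/12791750 ≈ -1.2743e-5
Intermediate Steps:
b(K, Z) = 1/163
1/(b(-140, 294) - 78477) = 1/(1/163 - 78477) = 1/(-12791750/163) = -163/12791750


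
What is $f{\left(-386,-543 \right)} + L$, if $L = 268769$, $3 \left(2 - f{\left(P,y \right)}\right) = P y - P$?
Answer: $\frac{596329}{3} \approx 1.9878 \cdot 10^{5}$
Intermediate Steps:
$f{\left(P,y \right)} = 2 + \frac{P}{3} - \frac{P y}{3}$ ($f{\left(P,y \right)} = 2 - \frac{P y - P}{3} = 2 - \frac{- P + P y}{3} = 2 - \left(- \frac{P}{3} + \frac{P y}{3}\right) = 2 + \frac{P}{3} - \frac{P y}{3}$)
$f{\left(-386,-543 \right)} + L = \left(2 + \frac{1}{3} \left(-386\right) - \left(- \frac{386}{3}\right) \left(-543\right)\right) + 268769 = \left(2 - \frac{386}{3} - 69866\right) + 268769 = - \frac{209978}{3} + 268769 = \frac{596329}{3}$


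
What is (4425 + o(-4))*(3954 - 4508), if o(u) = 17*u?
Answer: -2413778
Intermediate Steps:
(4425 + o(-4))*(3954 - 4508) = (4425 + 17*(-4))*(3954 - 4508) = (4425 - 68)*(-554) = 4357*(-554) = -2413778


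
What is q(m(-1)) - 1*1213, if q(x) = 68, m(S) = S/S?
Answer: -1145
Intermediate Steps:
m(S) = 1
q(m(-1)) - 1*1213 = 68 - 1*1213 = 68 - 1213 = -1145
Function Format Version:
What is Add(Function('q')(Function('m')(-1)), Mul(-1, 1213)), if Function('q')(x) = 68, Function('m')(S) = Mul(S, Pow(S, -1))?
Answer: -1145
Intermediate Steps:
Function('m')(S) = 1
Add(Function('q')(Function('m')(-1)), Mul(-1, 1213)) = Add(68, Mul(-1, 1213)) = Add(68, -1213) = -1145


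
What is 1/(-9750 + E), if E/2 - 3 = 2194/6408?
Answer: -1602/15608791 ≈ -0.00010263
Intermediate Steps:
E = 10709/1602 (E = 6 + 2*(2194/6408) = 6 + 2*(2194*(1/6408)) = 6 + 2*(1097/3204) = 6 + 1097/1602 = 10709/1602 ≈ 6.6848)
1/(-9750 + E) = 1/(-9750 + 10709/1602) = 1/(-15608791/1602) = -1602/15608791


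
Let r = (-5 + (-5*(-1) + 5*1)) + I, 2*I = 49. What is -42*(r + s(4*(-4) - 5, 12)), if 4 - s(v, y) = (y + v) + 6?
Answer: -1533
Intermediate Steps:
I = 49/2 (I = (½)*49 = 49/2 ≈ 24.500)
s(v, y) = -2 - v - y (s(v, y) = 4 - ((y + v) + 6) = 4 - ((v + y) + 6) = 4 - (6 + v + y) = 4 + (-6 - v - y) = -2 - v - y)
r = 59/2 (r = (-5 + (-5*(-1) + 5*1)) + 49/2 = (-5 + (5 + 5)) + 49/2 = (-5 + 10) + 49/2 = 5 + 49/2 = 59/2 ≈ 29.500)
-42*(r + s(4*(-4) - 5, 12)) = -42*(59/2 + (-2 - (4*(-4) - 5) - 1*12)) = -42*(59/2 + (-2 - (-16 - 5) - 12)) = -42*(59/2 + (-2 - 1*(-21) - 12)) = -42*(59/2 + (-2 + 21 - 12)) = -42*(59/2 + 7) = -42*73/2 = -1533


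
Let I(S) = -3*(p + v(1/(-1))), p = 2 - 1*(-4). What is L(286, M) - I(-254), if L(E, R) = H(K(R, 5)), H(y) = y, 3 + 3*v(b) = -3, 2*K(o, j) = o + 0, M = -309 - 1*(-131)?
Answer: -77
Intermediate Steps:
M = -178 (M = -309 + 131 = -178)
K(o, j) = o/2 (K(o, j) = (o + 0)/2 = o/2)
v(b) = -2 (v(b) = -1 + (⅓)*(-3) = -1 - 1 = -2)
p = 6 (p = 2 + 4 = 6)
L(E, R) = R/2
I(S) = -12 (I(S) = -3*(6 - 2) = -3*4 = -12)
L(286, M) - I(-254) = (½)*(-178) - 1*(-12) = -89 + 12 = -77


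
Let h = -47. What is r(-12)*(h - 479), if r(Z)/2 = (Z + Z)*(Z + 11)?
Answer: -25248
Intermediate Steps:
r(Z) = 4*Z*(11 + Z) (r(Z) = 2*((Z + Z)*(Z + 11)) = 2*((2*Z)*(11 + Z)) = 2*(2*Z*(11 + Z)) = 4*Z*(11 + Z))
r(-12)*(h - 479) = (4*(-12)*(11 - 12))*(-47 - 479) = (4*(-12)*(-1))*(-526) = 48*(-526) = -25248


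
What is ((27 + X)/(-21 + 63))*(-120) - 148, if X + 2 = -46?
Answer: -88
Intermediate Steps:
X = -48 (X = -2 - 46 = -48)
((27 + X)/(-21 + 63))*(-120) - 148 = ((27 - 48)/(-21 + 63))*(-120) - 148 = -21/42*(-120) - 148 = -21*1/42*(-120) - 148 = -½*(-120) - 148 = 60 - 148 = -88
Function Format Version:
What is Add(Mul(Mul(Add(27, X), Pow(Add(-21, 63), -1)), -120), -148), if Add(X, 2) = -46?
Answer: -88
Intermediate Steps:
X = -48 (X = Add(-2, -46) = -48)
Add(Mul(Mul(Add(27, X), Pow(Add(-21, 63), -1)), -120), -148) = Add(Mul(Mul(Add(27, -48), Pow(Add(-21, 63), -1)), -120), -148) = Add(Mul(Mul(-21, Pow(42, -1)), -120), -148) = Add(Mul(Mul(-21, Rational(1, 42)), -120), -148) = Add(Mul(Rational(-1, 2), -120), -148) = Add(60, -148) = -88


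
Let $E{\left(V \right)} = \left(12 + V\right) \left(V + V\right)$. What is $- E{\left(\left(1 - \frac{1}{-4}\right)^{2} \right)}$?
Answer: $- \frac{5425}{128} \approx -42.383$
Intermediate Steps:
$E{\left(V \right)} = 2 V \left(12 + V\right)$ ($E{\left(V \right)} = \left(12 + V\right) 2 V = 2 V \left(12 + V\right)$)
$- E{\left(\left(1 - \frac{1}{-4}\right)^{2} \right)} = - 2 \left(1 - \frac{1}{-4}\right)^{2} \left(12 + \left(1 - \frac{1}{-4}\right)^{2}\right) = - 2 \left(1 - - \frac{1}{4}\right)^{2} \left(12 + \left(1 - - \frac{1}{4}\right)^{2}\right) = - 2 \left(1 + \frac{1}{4}\right)^{2} \left(12 + \left(1 + \frac{1}{4}\right)^{2}\right) = - 2 \left(\frac{5}{4}\right)^{2} \left(12 + \left(\frac{5}{4}\right)^{2}\right) = - \frac{2 \cdot 25 \left(12 + \frac{25}{16}\right)}{16} = - \frac{2 \cdot 25 \cdot 217}{16 \cdot 16} = \left(-1\right) \frac{5425}{128} = - \frac{5425}{128}$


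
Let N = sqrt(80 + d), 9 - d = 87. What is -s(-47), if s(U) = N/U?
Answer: sqrt(2)/47 ≈ 0.030090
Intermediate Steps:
d = -78 (d = 9 - 1*87 = 9 - 87 = -78)
N = sqrt(2) (N = sqrt(80 - 78) = sqrt(2) ≈ 1.4142)
s(U) = sqrt(2)/U
-s(-47) = -sqrt(2)/(-47) = -sqrt(2)*(-1)/47 = -(-1)*sqrt(2)/47 = sqrt(2)/47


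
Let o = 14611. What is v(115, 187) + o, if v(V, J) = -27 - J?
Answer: 14397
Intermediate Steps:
v(115, 187) + o = (-27 - 1*187) + 14611 = (-27 - 187) + 14611 = -214 + 14611 = 14397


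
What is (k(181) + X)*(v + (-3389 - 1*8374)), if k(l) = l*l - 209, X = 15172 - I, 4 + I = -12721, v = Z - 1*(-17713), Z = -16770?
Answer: -654058180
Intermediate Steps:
v = 943 (v = -16770 - 1*(-17713) = -16770 + 17713 = 943)
I = -12725 (I = -4 - 12721 = -12725)
X = 27897 (X = 15172 - 1*(-12725) = 15172 + 12725 = 27897)
k(l) = -209 + l**2 (k(l) = l**2 - 209 = -209 + l**2)
(k(181) + X)*(v + (-3389 - 1*8374)) = ((-209 + 181**2) + 27897)*(943 + (-3389 - 1*8374)) = ((-209 + 32761) + 27897)*(943 + (-3389 - 8374)) = (32552 + 27897)*(943 - 11763) = 60449*(-10820) = -654058180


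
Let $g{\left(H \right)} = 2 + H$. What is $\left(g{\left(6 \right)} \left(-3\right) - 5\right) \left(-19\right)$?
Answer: $551$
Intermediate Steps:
$\left(g{\left(6 \right)} \left(-3\right) - 5\right) \left(-19\right) = \left(\left(2 + 6\right) \left(-3\right) - 5\right) \left(-19\right) = \left(8 \left(-3\right) - 5\right) \left(-19\right) = \left(-24 - 5\right) \left(-19\right) = \left(-29\right) \left(-19\right) = 551$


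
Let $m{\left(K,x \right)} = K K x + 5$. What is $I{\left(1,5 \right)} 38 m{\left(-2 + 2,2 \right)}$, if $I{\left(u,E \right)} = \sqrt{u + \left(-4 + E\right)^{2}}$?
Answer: $190 \sqrt{2} \approx 268.7$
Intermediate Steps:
$m{\left(K,x \right)} = 5 + x K^{2}$ ($m{\left(K,x \right)} = K^{2} x + 5 = x K^{2} + 5 = 5 + x K^{2}$)
$I{\left(1,5 \right)} 38 m{\left(-2 + 2,2 \right)} = \sqrt{1 + \left(-4 + 5\right)^{2}} \cdot 38 \left(5 + 2 \left(-2 + 2\right)^{2}\right) = \sqrt{1 + 1^{2}} \cdot 38 \left(5 + 2 \cdot 0^{2}\right) = \sqrt{1 + 1} \cdot 38 \left(5 + 2 \cdot 0\right) = \sqrt{2} \cdot 38 \left(5 + 0\right) = 38 \sqrt{2} \cdot 5 = 190 \sqrt{2}$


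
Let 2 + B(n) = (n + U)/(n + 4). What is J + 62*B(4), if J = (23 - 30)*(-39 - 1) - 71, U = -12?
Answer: 23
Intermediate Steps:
B(n) = -2 + (-12 + n)/(4 + n) (B(n) = -2 + (n - 12)/(n + 4) = -2 + (-12 + n)/(4 + n))
J = 209 (J = -7*(-40) - 71 = 280 - 71 = 209)
J + 62*B(4) = 209 + 62*((-20 - 1*4)/(4 + 4)) = 209 + 62*((-20 - 4)/8) = 209 + 62*((⅛)*(-24)) = 209 + 62*(-3) = 209 - 186 = 23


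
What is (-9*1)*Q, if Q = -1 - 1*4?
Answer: 45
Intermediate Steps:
Q = -5 (Q = -1 - 4 = -5)
(-9*1)*Q = -9*1*(-5) = -9*(-5) = 45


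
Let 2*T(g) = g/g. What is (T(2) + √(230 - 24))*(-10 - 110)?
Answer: -60 - 120*√206 ≈ -1782.3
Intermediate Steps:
T(g) = ½ (T(g) = (g/g)/2 = (½)*1 = ½)
(T(2) + √(230 - 24))*(-10 - 110) = (½ + √(230 - 24))*(-10 - 110) = (½ + √206)*(-120) = -60 - 120*√206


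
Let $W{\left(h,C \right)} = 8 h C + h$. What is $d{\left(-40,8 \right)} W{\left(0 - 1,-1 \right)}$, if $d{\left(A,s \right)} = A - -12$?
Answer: $-196$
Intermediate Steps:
$W{\left(h,C \right)} = h + 8 C h$ ($W{\left(h,C \right)} = 8 C h + h = h + 8 C h$)
$d{\left(A,s \right)} = 12 + A$ ($d{\left(A,s \right)} = A + 12 = 12 + A$)
$d{\left(-40,8 \right)} W{\left(0 - 1,-1 \right)} = \left(12 - 40\right) \left(0 - 1\right) \left(1 + 8 \left(-1\right)\right) = - 28 \left(- (1 - 8)\right) = - 28 \left(\left(-1\right) \left(-7\right)\right) = \left(-28\right) 7 = -196$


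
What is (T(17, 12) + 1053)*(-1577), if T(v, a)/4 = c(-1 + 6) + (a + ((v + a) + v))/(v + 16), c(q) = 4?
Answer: -55997693/33 ≈ -1.6969e+6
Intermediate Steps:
T(v, a) = 16 + 4*(2*a + 2*v)/(16 + v) (T(v, a) = 4*(4 + (a + ((v + a) + v))/(v + 16)) = 4*(4 + (a + ((a + v) + v))/(16 + v)) = 4*(4 + (a + (a + 2*v))/(16 + v)) = 4*(4 + (2*a + 2*v)/(16 + v)) = 16 + 4*(2*a + 2*v)/(16 + v))
(T(17, 12) + 1053)*(-1577) = (8*(32 + 12 + 3*17)/(16 + 17) + 1053)*(-1577) = (8*(32 + 12 + 51)/33 + 1053)*(-1577) = (8*(1/33)*95 + 1053)*(-1577) = (760/33 + 1053)*(-1577) = (35509/33)*(-1577) = -55997693/33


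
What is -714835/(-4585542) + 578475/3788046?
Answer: 5514865505/17870621431 ≈ 0.30860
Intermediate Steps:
-714835/(-4585542) + 578475/3788046 = -714835*(-1/4585542) + 578475*(1/3788046) = 714835/4585542 + 21425/140298 = 5514865505/17870621431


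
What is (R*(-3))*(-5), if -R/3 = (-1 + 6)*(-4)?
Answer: 900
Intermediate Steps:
R = 60 (R = -3*(-1 + 6)*(-4) = -15*(-4) = -3*(-20) = 60)
(R*(-3))*(-5) = (60*(-3))*(-5) = -180*(-5) = 900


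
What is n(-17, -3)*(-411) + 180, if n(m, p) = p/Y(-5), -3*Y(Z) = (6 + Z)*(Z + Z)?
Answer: 5499/10 ≈ 549.90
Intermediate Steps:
Y(Z) = -2*Z*(6 + Z)/3 (Y(Z) = -(6 + Z)*(Z + Z)/3 = -(6 + Z)*2*Z/3 = -2*Z*(6 + Z)/3)
n(m, p) = 3*p/10 (n(m, p) = p/((-⅔*(-5)*(6 - 5))) = p/((-⅔*(-5)*1)) = p/(10/3) = p*(3/10) = 3*p/10)
n(-17, -3)*(-411) + 180 = ((3/10)*(-3))*(-411) + 180 = -9/10*(-411) + 180 = 3699/10 + 180 = 5499/10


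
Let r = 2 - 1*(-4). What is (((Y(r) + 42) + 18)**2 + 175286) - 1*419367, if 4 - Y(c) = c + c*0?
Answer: -240717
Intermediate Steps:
r = 6 (r = 2 + 4 = 6)
Y(c) = 4 - c (Y(c) = 4 - (c + c*0) = 4 - (c + 0) = 4 - c)
(((Y(r) + 42) + 18)**2 + 175286) - 1*419367 = ((((4 - 1*6) + 42) + 18)**2 + 175286) - 1*419367 = ((((4 - 6) + 42) + 18)**2 + 175286) - 419367 = (((-2 + 42) + 18)**2 + 175286) - 419367 = ((40 + 18)**2 + 175286) - 419367 = (58**2 + 175286) - 419367 = (3364 + 175286) - 419367 = 178650 - 419367 = -240717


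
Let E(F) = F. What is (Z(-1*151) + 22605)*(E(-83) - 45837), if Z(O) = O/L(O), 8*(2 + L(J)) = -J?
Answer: -28015488928/27 ≈ -1.0376e+9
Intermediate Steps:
L(J) = -2 - J/8 (L(J) = -2 + (-J)/8 = -2 - J/8)
Z(O) = O/(-2 - O/8)
(Z(-1*151) + 22605)*(E(-83) - 45837) = (-8*(-1*151)/(16 - 1*151) + 22605)*(-83 - 45837) = (-8*(-151)/(16 - 151) + 22605)*(-45920) = (-8*(-151)/(-135) + 22605)*(-45920) = (-8*(-151)*(-1/135) + 22605)*(-45920) = (-1208/135 + 22605)*(-45920) = (3050467/135)*(-45920) = -28015488928/27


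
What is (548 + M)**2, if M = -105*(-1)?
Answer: 426409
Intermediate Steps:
M = 105
(548 + M)**2 = (548 + 105)**2 = 653**2 = 426409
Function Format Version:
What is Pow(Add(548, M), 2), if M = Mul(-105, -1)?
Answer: 426409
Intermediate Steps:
M = 105
Pow(Add(548, M), 2) = Pow(Add(548, 105), 2) = Pow(653, 2) = 426409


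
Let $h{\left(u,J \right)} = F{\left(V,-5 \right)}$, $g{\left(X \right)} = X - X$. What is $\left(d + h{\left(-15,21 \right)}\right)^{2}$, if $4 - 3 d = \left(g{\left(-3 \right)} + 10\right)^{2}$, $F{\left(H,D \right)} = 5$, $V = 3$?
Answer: $729$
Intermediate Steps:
$g{\left(X \right)} = 0$
$h{\left(u,J \right)} = 5$
$d = -32$ ($d = \frac{4}{3} - \frac{\left(0 + 10\right)^{2}}{3} = \frac{4}{3} - \frac{10^{2}}{3} = \frac{4}{3} - \frac{100}{3} = -32$)
$\left(d + h{\left(-15,21 \right)}\right)^{2} = \left(-32 + 5\right)^{2} = \left(-27\right)^{2} = 729$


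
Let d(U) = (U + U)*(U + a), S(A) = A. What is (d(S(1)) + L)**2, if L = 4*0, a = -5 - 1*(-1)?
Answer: 36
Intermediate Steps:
a = -4 (a = -5 + 1 = -4)
L = 0
d(U) = 2*U*(-4 + U) (d(U) = (U + U)*(U - 4) = (2*U)*(-4 + U) = 2*U*(-4 + U))
(d(S(1)) + L)**2 = (2*1*(-4 + 1) + 0)**2 = (2*1*(-3) + 0)**2 = (-6 + 0)**2 = (-6)**2 = 36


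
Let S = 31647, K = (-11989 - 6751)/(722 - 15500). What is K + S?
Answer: 233849053/7389 ≈ 31648.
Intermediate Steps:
K = 9370/7389 (K = -18740/(-14778) = -18740*(-1/14778) = 9370/7389 ≈ 1.2681)
K + S = 9370/7389 + 31647 = 233849053/7389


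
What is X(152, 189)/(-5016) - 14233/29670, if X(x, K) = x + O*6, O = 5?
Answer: -148823/288420 ≈ -0.51599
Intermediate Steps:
X(x, K) = 30 + x (X(x, K) = x + 5*6 = x + 30 = 30 + x)
X(152, 189)/(-5016) - 14233/29670 = (30 + 152)/(-5016) - 14233/29670 = 182*(-1/5016) - 14233*1/29670 = -91/2508 - 331/690 = -148823/288420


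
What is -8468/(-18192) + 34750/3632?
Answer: 20716493/2064792 ≈ 10.033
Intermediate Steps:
-8468/(-18192) + 34750/3632 = -8468*(-1/18192) + 34750*(1/3632) = 2117/4548 + 17375/1816 = 20716493/2064792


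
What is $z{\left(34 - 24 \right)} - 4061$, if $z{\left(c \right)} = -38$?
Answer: $-4099$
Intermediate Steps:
$z{\left(34 - 24 \right)} - 4061 = -38 - 4061 = -4099$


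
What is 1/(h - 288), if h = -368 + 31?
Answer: -1/625 ≈ -0.0016000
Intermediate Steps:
h = -337
1/(h - 288) = 1/(-337 - 288) = 1/(-625) = -1/625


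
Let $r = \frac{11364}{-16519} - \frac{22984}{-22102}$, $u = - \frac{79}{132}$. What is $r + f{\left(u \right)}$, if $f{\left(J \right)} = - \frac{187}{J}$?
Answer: $\frac{4511176430732}{14421566051} \approx 312.81$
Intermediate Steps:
$u = - \frac{79}{132}$ ($u = \left(-79\right) \frac{1}{132} = - \frac{79}{132} \approx -0.59848$)
$r = \frac{64252784}{182551469}$ ($r = 11364 \left(- \frac{1}{16519}\right) - - \frac{11492}{11051} = - \frac{11364}{16519} + \frac{11492}{11051} = \frac{64252784}{182551469} \approx 0.35197$)
$r + f{\left(u \right)} = \frac{64252784}{182551469} - \frac{187}{- \frac{79}{132}} = \frac{64252784}{182551469} - - \frac{24684}{79} = \frac{64252784}{182551469} + \frac{24684}{79} = \frac{4511176430732}{14421566051}$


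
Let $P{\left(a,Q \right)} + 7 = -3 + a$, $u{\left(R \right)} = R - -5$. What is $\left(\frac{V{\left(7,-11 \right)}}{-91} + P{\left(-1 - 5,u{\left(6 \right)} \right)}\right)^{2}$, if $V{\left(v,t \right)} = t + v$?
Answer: $\frac{2108304}{8281} \approx 254.6$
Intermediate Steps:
$u{\left(R \right)} = 5 + R$ ($u{\left(R \right)} = R + 5 = 5 + R$)
$P{\left(a,Q \right)} = -10 + a$ ($P{\left(a,Q \right)} = -7 + \left(-3 + a\right) = -10 + a$)
$\left(\frac{V{\left(7,-11 \right)}}{-91} + P{\left(-1 - 5,u{\left(6 \right)} \right)}\right)^{2} = \left(\frac{-11 + 7}{-91} - 16\right)^{2} = \left(\left(-4\right) \left(- \frac{1}{91}\right) - 16\right)^{2} = \left(\frac{4}{91} - 16\right)^{2} = \left(- \frac{1452}{91}\right)^{2} = \frac{2108304}{8281}$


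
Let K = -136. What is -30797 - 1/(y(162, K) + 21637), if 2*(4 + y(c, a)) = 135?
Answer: -1336620599/43401 ≈ -30797.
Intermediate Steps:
y(c, a) = 127/2 (y(c, a) = -4 + (1/2)*135 = -4 + 135/2 = 127/2)
-30797 - 1/(y(162, K) + 21637) = -30797 - 1/(127/2 + 21637) = -30797 - 1/43401/2 = -30797 - 1*2/43401 = -30797 - 2/43401 = -1336620599/43401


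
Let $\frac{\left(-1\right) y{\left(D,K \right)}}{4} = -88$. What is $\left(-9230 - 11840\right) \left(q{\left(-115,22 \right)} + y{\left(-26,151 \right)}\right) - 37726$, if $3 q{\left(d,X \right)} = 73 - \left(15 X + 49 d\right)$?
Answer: $- \frac{135677558}{3} \approx -4.5226 \cdot 10^{7}$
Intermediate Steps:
$q{\left(d,X \right)} = \frac{73}{3} - 5 X - \frac{49 d}{3}$ ($q{\left(d,X \right)} = \frac{73 - \left(15 X + 49 d\right)}{3} = \frac{73 - 49 d - 15 X}{3} = \frac{73}{3} - 5 X - \frac{49 d}{3}$)
$y{\left(D,K \right)} = 352$ ($y{\left(D,K \right)} = \left(-4\right) \left(-88\right) = 352$)
$\left(-9230 - 11840\right) \left(q{\left(-115,22 \right)} + y{\left(-26,151 \right)}\right) - 37726 = \left(-9230 - 11840\right) \left(\left(\frac{73}{3} - 110 - - \frac{5635}{3}\right) + 352\right) - 37726 = \left(-9230 - 11840\right) \left(\left(\frac{73}{3} - 110 + \frac{5635}{3}\right) + 352\right) - 37726 = \left(-9230 - 11840\right) \left(\frac{5378}{3} + 352\right) - 37726 = \left(-21070\right) \frac{6434}{3} - 37726 = - \frac{135564380}{3} - 37726 = - \frac{135677558}{3}$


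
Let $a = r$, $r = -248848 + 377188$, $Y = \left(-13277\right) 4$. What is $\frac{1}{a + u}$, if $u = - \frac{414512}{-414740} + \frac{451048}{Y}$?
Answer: $\frac{1376625745}{176665832254286} \approx 7.7923 \cdot 10^{-6}$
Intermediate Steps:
$Y = -53108$
$r = 128340$
$a = 128340$
$u = - \frac{10315859014}{1376625745}$ ($u = - \frac{414512}{-414740} + \frac{451048}{-53108} = \left(-414512\right) \left(- \frac{1}{414740}\right) + 451048 \left(- \frac{1}{53108}\right) = \frac{103628}{103685} - \frac{112762}{13277} = - \frac{10315859014}{1376625745} \approx -7.4936$)
$\frac{1}{a + u} = \frac{1}{128340 - \frac{10315859014}{1376625745}} = \frac{1}{\frac{176665832254286}{1376625745}} = \frac{1376625745}{176665832254286}$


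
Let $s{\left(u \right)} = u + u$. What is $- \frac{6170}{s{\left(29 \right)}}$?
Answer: $- \frac{3085}{29} \approx -106.38$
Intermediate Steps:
$s{\left(u \right)} = 2 u$
$- \frac{6170}{s{\left(29 \right)}} = - \frac{6170}{2 \cdot 29} = - \frac{6170}{58} = \left(-6170\right) \frac{1}{58} = - \frac{3085}{29}$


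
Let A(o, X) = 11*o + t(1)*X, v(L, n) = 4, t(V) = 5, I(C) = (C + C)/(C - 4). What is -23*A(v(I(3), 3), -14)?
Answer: 598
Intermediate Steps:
I(C) = 2*C/(-4 + C) (I(C) = (2*C)/(-4 + C) = 2*C/(-4 + C))
A(o, X) = 5*X + 11*o (A(o, X) = 11*o + 5*X = 5*X + 11*o)
-23*A(v(I(3), 3), -14) = -23*(5*(-14) + 11*4) = -23*(-70 + 44) = -23*(-26) = 598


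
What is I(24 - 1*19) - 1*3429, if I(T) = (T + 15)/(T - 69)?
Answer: -54869/16 ≈ -3429.3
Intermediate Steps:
I(T) = (15 + T)/(-69 + T)
I(24 - 1*19) - 1*3429 = (15 + (24 - 1*19))/(-69 + (24 - 1*19)) - 1*3429 = (15 + (24 - 19))/(-69 + (24 - 19)) - 3429 = (15 + 5)/(-69 + 5) - 3429 = 20/(-64) - 3429 = -1/64*20 - 3429 = -5/16 - 3429 = -54869/16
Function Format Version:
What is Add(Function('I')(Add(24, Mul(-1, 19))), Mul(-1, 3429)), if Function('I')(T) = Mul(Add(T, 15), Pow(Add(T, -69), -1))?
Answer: Rational(-54869, 16) ≈ -3429.3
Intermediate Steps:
Function('I')(T) = Mul(Pow(Add(-69, T), -1), Add(15, T)) (Function('I')(T) = Mul(Add(15, T), Pow(Add(-69, T), -1)) = Mul(Pow(Add(-69, T), -1), Add(15, T)))
Add(Function('I')(Add(24, Mul(-1, 19))), Mul(-1, 3429)) = Add(Mul(Pow(Add(-69, Add(24, Mul(-1, 19))), -1), Add(15, Add(24, Mul(-1, 19)))), Mul(-1, 3429)) = Add(Mul(Pow(Add(-69, Add(24, -19)), -1), Add(15, Add(24, -19))), -3429) = Add(Mul(Pow(Add(-69, 5), -1), Add(15, 5)), -3429) = Add(Mul(Pow(-64, -1), 20), -3429) = Add(Mul(Rational(-1, 64), 20), -3429) = Add(Rational(-5, 16), -3429) = Rational(-54869, 16)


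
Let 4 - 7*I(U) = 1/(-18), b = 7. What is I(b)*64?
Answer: 2336/63 ≈ 37.079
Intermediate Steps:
I(U) = 73/126 (I(U) = 4/7 - 1/7/(-18) = 4/7 - 1/7*(-1/18) = 4/7 + 1/126 = 73/126)
I(b)*64 = (73/126)*64 = 2336/63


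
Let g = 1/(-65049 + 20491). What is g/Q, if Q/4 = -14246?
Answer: 1/2539093072 ≈ 3.9384e-10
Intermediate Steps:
Q = -56984 (Q = 4*(-14246) = -56984)
g = -1/44558 (g = 1/(-44558) = -1/44558 ≈ -2.2443e-5)
g/Q = -1/44558/(-56984) = -1/44558*(-1/56984) = 1/2539093072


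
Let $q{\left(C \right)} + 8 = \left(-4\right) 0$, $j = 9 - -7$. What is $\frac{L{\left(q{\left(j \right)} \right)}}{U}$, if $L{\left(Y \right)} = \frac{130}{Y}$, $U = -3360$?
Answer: $\frac{13}{2688} \approx 0.0048363$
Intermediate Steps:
$j = 16$ ($j = 9 + 7 = 16$)
$q{\left(C \right)} = -8$ ($q{\left(C \right)} = -8 - 0 = -8 + 0 = -8$)
$\frac{L{\left(q{\left(j \right)} \right)}}{U} = \frac{130 \frac{1}{-8}}{-3360} = 130 \left(- \frac{1}{8}\right) \left(- \frac{1}{3360}\right) = \left(- \frac{65}{4}\right) \left(- \frac{1}{3360}\right) = \frac{13}{2688}$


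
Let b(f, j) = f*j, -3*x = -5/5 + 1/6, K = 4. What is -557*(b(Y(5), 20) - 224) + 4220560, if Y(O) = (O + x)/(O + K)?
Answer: 351442418/81 ≈ 4.3388e+6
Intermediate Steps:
x = 5/18 (x = -(-5/5 + 1/6)/3 = -(-5*⅕ + 1*(⅙))/3 = -(-1 + ⅙)/3 = -⅓*(-⅚) = 5/18 ≈ 0.27778)
Y(O) = (5/18 + O)/(4 + O) (Y(O) = (O + 5/18)/(O + 4) = (5/18 + O)/(4 + O))
-557*(b(Y(5), 20) - 224) + 4220560 = -557*(((5/18 + 5)/(4 + 5))*20 - 224) + 4220560 = -557*(((95/18)/9)*20 - 224) + 4220560 = -557*(((⅑)*(95/18))*20 - 224) + 4220560 = -557*((95/162)*20 - 224) + 4220560 = -557*(950/81 - 224) + 4220560 = -557*(-17194/81) + 4220560 = 9577058/81 + 4220560 = 351442418/81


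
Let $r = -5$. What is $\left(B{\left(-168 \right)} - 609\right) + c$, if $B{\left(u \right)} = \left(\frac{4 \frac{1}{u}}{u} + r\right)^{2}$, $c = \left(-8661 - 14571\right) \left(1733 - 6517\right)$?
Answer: $\frac{5533407217394785}{49787136} \approx 1.1114 \cdot 10^{8}$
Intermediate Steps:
$c = 111141888$ ($c = \left(-23232\right) \left(-4784\right) = 111141888$)
$B{\left(u \right)} = \left(-5 + \frac{4}{u^{2}}\right)^{2}$ ($B{\left(u \right)} = \left(\frac{4 \frac{1}{u}}{u} - 5\right)^{2} = \left(\frac{4}{u^{2}} - 5\right)^{2} = \left(-5 + \frac{4}{u^{2}}\right)^{2}$)
$\left(B{\left(-168 \right)} - 609\right) + c = \left(\frac{\left(-4 + 5 \left(-168\right)^{2}\right)^{2}}{796594176} - 609\right) + 111141888 = \left(\frac{\left(-4 + 5 \cdot 28224\right)^{2}}{796594176} - 609\right) + 111141888 = \left(\frac{\left(-4 + 141120\right)^{2}}{796594176} - 609\right) + 111141888 = \left(\frac{141116^{2}}{796594176} - 609\right) + 111141888 = \left(\frac{1}{796594176} \cdot 19913725456 - 609\right) + 111141888 = \left(\frac{1244607841}{49787136} - 609\right) + 111141888 = - \frac{29075757983}{49787136} + 111141888 = \frac{5533407217394785}{49787136}$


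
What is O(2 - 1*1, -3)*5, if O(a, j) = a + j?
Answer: -10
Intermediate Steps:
O(2 - 1*1, -3)*5 = ((2 - 1*1) - 3)*5 = ((2 - 1) - 3)*5 = (1 - 3)*5 = -2*5 = -10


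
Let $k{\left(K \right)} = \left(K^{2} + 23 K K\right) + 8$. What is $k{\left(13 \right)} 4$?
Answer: $16256$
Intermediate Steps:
$k{\left(K \right)} = 8 + 24 K^{2}$ ($k{\left(K \right)} = \left(K^{2} + 23 K^{2}\right) + 8 = 24 K^{2} + 8 = 8 + 24 K^{2}$)
$k{\left(13 \right)} 4 = \left(8 + 24 \cdot 13^{2}\right) 4 = \left(8 + 24 \cdot 169\right) 4 = \left(8 + 4056\right) 4 = 4064 \cdot 4 = 16256$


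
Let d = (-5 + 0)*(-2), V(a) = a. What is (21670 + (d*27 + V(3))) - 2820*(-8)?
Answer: 44503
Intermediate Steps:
d = 10 (d = -5*(-2) = 10)
(21670 + (d*27 + V(3))) - 2820*(-8) = (21670 + (10*27 + 3)) - 2820*(-8) = (21670 + (270 + 3)) + 22560 = (21670 + 273) + 22560 = 21943 + 22560 = 44503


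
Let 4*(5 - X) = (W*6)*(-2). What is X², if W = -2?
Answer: 1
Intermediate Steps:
X = -1 (X = 5 - (-2*6)*(-2)/4 = 5 - (-3)*(-2) = 5 - ¼*24 = 5 - 6 = -1)
X² = (-1)² = 1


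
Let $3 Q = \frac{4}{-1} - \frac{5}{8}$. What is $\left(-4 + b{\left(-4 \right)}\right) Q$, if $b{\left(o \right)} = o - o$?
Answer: $\frac{37}{6} \approx 6.1667$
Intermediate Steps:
$b{\left(o \right)} = 0$
$Q = - \frac{37}{24}$ ($Q = \frac{\frac{4}{-1} - \frac{5}{8}}{3} = \frac{4 \left(-1\right) - \frac{5}{8}}{3} = \frac{-4 - \frac{5}{8}}{3} = \frac{1}{3} \left(- \frac{37}{8}\right) = - \frac{37}{24} \approx -1.5417$)
$\left(-4 + b{\left(-4 \right)}\right) Q = \left(-4 + 0\right) \left(- \frac{37}{24}\right) = \left(-4\right) \left(- \frac{37}{24}\right) = \frac{37}{6}$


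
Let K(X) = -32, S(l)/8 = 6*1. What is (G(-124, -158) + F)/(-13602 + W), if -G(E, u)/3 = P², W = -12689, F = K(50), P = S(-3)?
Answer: 6944/26291 ≈ 0.26412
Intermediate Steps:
S(l) = 48 (S(l) = 8*(6*1) = 8*6 = 48)
P = 48
F = -32
G(E, u) = -6912 (G(E, u) = -3*48² = -3*2304 = -6912)
(G(-124, -158) + F)/(-13602 + W) = (-6912 - 32)/(-13602 - 12689) = -6944/(-26291) = -6944*(-1/26291) = 6944/26291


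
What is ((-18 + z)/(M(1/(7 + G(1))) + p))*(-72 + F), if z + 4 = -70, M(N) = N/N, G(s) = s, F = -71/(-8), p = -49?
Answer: -11615/96 ≈ -120.99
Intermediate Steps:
F = 71/8 (F = -71*(-1/8) = 71/8 ≈ 8.8750)
M(N) = 1
z = -74 (z = -4 - 70 = -74)
((-18 + z)/(M(1/(7 + G(1))) + p))*(-72 + F) = ((-18 - 74)/(1 - 49))*(-72 + 71/8) = -92/(-48)*(-505/8) = -92*(-1/48)*(-505/8) = (23/12)*(-505/8) = -11615/96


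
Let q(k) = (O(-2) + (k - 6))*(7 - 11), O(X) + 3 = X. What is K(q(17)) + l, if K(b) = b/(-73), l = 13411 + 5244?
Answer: 1361839/73 ≈ 18655.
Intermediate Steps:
l = 18655
O(X) = -3 + X
q(k) = 44 - 4*k (q(k) = ((-3 - 2) + (k - 6))*(7 - 11) = (-5 + (-6 + k))*(-4) = (-11 + k)*(-4) = 44 - 4*k)
K(b) = -b/73 (K(b) = b*(-1/73) = -b/73)
K(q(17)) + l = -(44 - 4*17)/73 + 18655 = -(44 - 68)/73 + 18655 = -1/73*(-24) + 18655 = 24/73 + 18655 = 1361839/73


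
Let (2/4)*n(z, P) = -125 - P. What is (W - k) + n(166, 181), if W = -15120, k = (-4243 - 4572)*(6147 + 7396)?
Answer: 119365813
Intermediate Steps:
k = -119381545 (k = -8815*13543 = -119381545)
n(z, P) = -250 - 2*P (n(z, P) = 2*(-125 - P) = -250 - 2*P)
(W - k) + n(166, 181) = (-15120 - 1*(-119381545)) + (-250 - 2*181) = (-15120 + 119381545) + (-250 - 362) = 119366425 - 612 = 119365813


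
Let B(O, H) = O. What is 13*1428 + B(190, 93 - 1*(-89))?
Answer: 18754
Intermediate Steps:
13*1428 + B(190, 93 - 1*(-89)) = 13*1428 + 190 = 18564 + 190 = 18754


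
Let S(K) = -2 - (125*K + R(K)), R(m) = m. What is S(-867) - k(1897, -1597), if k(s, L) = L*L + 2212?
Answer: -2443381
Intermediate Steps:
k(s, L) = 2212 + L**2 (k(s, L) = L**2 + 2212 = 2212 + L**2)
S(K) = -2 - 126*K (S(K) = -2 - (125*K + K) = -2 - 126*K)
S(-867) - k(1897, -1597) = (-2 - 126*(-867)) - (2212 + (-1597)**2) = (-2 + 109242) - (2212 + 2550409) = 109240 - 1*2552621 = 109240 - 2552621 = -2443381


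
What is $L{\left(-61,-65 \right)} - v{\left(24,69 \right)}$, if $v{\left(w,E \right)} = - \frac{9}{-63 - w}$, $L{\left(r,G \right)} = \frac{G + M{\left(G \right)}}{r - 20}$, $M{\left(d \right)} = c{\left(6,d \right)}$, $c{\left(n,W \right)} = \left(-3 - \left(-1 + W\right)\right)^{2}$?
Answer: $- \frac{113459}{2349} \approx -48.301$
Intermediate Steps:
$c{\left(n,W \right)} = \left(-2 - W\right)^{2}$
$M{\left(d \right)} = \left(2 + d\right)^{2}$
$L{\left(r,G \right)} = \frac{G + \left(2 + G\right)^{2}}{-20 + r}$ ($L{\left(r,G \right)} = \frac{G + \left(2 + G\right)^{2}}{r - 20} = \frac{G + \left(2 + G\right)^{2}}{-20 + r}$)
$L{\left(-61,-65 \right)} - v{\left(24,69 \right)} = \frac{-65 + \left(2 - 65\right)^{2}}{-20 - 61} - \frac{9}{63 + 24} = \frac{-65 + \left(-63\right)^{2}}{-81} - \frac{9}{87} = - \frac{-65 + 3969}{81} - 9 \cdot \frac{1}{87} = \left(- \frac{1}{81}\right) 3904 - \frac{3}{29} = - \frac{3904}{81} - \frac{3}{29} = - \frac{113459}{2349}$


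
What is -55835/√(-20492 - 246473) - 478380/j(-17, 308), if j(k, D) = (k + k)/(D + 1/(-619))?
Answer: 2682459570/619 + 11167*I*√266965/53393 ≈ 4.3335e+6 + 108.06*I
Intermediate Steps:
j(k, D) = 2*k/(-1/619 + D) (j(k, D) = (2*k)/(D - 1/619) = (2*k)/(-1/619 + D) = 2*k/(-1/619 + D))
-55835/√(-20492 - 246473) - 478380/j(-17, 308) = -55835/√(-20492 - 246473) - 478380/(1238*(-17)/(-1 + 619*308)) = -55835*(-I*√266965/266965) - 478380/(1238*(-17)/(-1 + 190652)) = -55835*(-I*√266965/266965) - 478380/(1238*(-17)/190651) = -(-11167)*I*√266965/53393 - 478380/(1238*(-17)*(1/190651)) = 11167*I*√266965/53393 - 478380/(-21046/190651) = 11167*I*√266965/53393 - 478380*(-190651/21046) = 11167*I*√266965/53393 + 2682459570/619 = 2682459570/619 + 11167*I*√266965/53393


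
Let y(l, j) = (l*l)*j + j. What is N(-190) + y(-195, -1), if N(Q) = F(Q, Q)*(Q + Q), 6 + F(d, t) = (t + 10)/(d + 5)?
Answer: -1336282/37 ≈ -36116.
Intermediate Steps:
F(d, t) = -6 + (10 + t)/(5 + d) (F(d, t) = -6 + (t + 10)/(d + 5) = -6 + (10 + t)/(5 + d))
y(l, j) = j + j*l**2 (y(l, j) = l**2*j + j = j*l**2 + j = j + j*l**2)
N(Q) = 2*Q*(-20 - 5*Q)/(5 + Q) (N(Q) = ((-20 + Q - 6*Q)/(5 + Q))*(Q + Q) = ((-20 - 5*Q)/(5 + Q))*(2*Q) = 2*Q*(-20 - 5*Q)/(5 + Q))
N(-190) + y(-195, -1) = -10*(-190)*(4 - 190)/(5 - 190) - (1 + (-195)**2) = -10*(-190)*(-186)/(-185) - (1 + 38025) = -10*(-190)*(-1/185)*(-186) - 1*38026 = 70680/37 - 38026 = -1336282/37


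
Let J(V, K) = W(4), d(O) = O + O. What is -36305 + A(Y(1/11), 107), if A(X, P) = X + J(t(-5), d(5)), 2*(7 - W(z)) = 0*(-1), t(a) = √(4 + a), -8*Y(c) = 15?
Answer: -290399/8 ≈ -36300.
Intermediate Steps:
Y(c) = -15/8 (Y(c) = -⅛*15 = -15/8)
d(O) = 2*O
W(z) = 7 (W(z) = 7 - 0*(-1) = 7 - ½*0 = 7 + 0 = 7)
J(V, K) = 7
A(X, P) = 7 + X (A(X, P) = X + 7 = 7 + X)
-36305 + A(Y(1/11), 107) = -36305 + (7 - 15/8) = -36305 + 41/8 = -290399/8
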